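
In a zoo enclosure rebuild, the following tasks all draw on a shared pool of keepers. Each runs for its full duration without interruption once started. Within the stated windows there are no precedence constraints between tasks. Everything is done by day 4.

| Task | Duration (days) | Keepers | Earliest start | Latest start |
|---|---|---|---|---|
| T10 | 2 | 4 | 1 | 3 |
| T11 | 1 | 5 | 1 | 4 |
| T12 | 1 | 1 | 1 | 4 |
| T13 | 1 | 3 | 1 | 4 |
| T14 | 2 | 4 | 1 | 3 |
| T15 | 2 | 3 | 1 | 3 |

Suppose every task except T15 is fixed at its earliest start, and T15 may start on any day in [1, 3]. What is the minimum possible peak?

17

T15@1: d1:20  d2:11  d3:0  d4:0 → peak 20
T15@2: d1:17  d2:11  d3:3  d4:0 → peak 17
T15@3: d1:17  d2:8  d3:3  d4:3 → peak 17
Best is T15@2, peak 17.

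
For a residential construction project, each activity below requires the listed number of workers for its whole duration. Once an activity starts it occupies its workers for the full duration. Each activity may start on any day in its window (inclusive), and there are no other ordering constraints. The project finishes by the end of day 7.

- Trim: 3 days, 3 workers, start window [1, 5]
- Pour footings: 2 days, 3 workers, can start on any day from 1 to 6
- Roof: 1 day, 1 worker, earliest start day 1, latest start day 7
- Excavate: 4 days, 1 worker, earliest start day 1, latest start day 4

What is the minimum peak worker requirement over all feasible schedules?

Early-start (Trim@1, Pour footings@1, Roof@1, Excavate@1) gives peak 8: d1:8  d2:7  d3:4  d4:1  d5:0  d6:0  d7:0.
Shift Pour footings→4, Excavate→2.
Schedule Trim@1, Pour footings@4, Roof@1, Excavate@2: d1:4  d2:4  d3:4  d4:4  d5:4  d6:0  d7:0 — peak 4.

4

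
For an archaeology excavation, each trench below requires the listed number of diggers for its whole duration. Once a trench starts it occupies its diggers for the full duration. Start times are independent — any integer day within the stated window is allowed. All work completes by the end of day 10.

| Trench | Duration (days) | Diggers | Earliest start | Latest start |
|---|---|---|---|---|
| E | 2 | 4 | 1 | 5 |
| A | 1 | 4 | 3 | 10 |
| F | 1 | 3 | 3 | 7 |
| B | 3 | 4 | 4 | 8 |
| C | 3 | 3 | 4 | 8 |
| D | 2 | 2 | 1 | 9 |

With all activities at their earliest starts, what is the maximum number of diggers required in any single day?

Early-start schedule: E@1, A@3, F@3, B@4, C@4, D@1.
Load per day: day 1: 6, day 2: 6, day 3: 7, day 4: 7, day 5: 7, day 6: 7, day 7: 0, day 8: 0, day 9: 0, day 10: 0.
Peak is 7.

7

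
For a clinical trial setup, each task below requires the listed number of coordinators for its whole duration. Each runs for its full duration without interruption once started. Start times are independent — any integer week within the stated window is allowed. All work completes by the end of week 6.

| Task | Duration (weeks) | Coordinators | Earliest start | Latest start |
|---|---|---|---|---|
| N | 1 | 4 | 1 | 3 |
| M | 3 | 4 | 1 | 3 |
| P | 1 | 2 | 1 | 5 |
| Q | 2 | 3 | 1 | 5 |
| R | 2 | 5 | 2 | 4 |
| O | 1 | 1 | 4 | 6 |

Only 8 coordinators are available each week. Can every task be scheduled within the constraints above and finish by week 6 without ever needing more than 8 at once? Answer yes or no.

Schedule N@1, M@1, P@2, Q@3, R@4, O@5: w1:8  w2:6  w3:7  w4:8  w5:6  w6:0 — peak 8 ≤ 8.

yes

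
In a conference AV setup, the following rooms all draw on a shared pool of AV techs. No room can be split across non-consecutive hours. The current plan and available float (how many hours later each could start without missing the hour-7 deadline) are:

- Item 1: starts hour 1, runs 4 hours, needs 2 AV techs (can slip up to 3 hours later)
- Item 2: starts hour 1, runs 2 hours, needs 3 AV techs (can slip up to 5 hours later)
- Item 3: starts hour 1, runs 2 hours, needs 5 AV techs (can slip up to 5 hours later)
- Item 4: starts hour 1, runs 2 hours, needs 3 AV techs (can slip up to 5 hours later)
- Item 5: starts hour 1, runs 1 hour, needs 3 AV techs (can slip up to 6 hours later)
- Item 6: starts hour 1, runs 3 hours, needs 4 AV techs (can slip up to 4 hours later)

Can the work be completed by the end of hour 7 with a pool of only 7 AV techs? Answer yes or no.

yes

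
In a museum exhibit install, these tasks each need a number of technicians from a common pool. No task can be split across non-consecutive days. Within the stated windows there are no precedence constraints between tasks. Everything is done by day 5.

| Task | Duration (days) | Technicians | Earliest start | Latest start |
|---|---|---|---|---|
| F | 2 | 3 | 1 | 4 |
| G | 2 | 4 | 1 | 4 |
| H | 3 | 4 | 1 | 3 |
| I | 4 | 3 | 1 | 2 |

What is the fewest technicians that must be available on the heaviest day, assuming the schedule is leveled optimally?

Early-start (F@1, G@1, H@1, I@1) gives peak 14: d1:14  d2:14  d3:7  d4:3  d5:0.
Shift H→3.
Schedule F@1, G@1, H@3, I@1: d1:10  d2:10  d3:7  d4:7  d5:4 — peak 10.

10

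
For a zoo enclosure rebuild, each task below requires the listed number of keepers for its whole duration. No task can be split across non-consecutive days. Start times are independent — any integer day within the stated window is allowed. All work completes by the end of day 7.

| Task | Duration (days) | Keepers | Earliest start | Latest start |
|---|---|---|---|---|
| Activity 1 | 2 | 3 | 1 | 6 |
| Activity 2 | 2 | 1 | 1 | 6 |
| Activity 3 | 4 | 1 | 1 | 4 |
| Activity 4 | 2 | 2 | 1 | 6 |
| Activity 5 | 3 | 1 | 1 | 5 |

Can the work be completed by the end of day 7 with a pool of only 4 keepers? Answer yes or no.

yes

Schedule Activity 1@1, Activity 2@3, Activity 3@3, Activity 4@6, Activity 5@3: d1:3  d2:3  d3:3  d4:3  d5:2  d6:3  d7:2 — peak 3 ≤ 4.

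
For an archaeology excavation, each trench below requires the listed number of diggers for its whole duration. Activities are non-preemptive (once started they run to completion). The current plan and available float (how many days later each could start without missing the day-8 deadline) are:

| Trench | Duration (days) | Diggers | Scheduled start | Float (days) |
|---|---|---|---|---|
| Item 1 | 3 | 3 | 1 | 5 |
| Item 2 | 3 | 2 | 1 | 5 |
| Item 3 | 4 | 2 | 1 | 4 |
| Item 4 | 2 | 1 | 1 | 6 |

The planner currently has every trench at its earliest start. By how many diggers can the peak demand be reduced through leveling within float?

4

Early-start peak: d1:8  d2:8  d3:7  d4:2  d5:0  d6:0  d7:0  d8:0 ⇒ 8.
Leveled (Item 1@1, Item 2@4, Item 3@4, Item 4@1): d1:4  d2:4  d3:3  d4:4  d5:4  d6:4  d7:2  d8:0 ⇒ 4.
Reduction 8 − 4 = 4.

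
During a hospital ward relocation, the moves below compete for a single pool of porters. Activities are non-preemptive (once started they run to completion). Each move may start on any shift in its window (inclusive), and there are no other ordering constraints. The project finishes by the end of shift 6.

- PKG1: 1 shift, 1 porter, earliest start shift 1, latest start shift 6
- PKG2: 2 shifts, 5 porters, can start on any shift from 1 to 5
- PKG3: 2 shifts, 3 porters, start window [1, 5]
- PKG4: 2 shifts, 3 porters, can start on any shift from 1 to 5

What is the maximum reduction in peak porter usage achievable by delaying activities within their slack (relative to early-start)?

7

Early-start peak: s1:12  s2:11  s3:0  s4:0  s5:0  s6:0 ⇒ 12.
Leveled (PKG1@1, PKG2@3, PKG3@1, PKG4@5): s1:4  s2:3  s3:5  s4:5  s5:3  s6:3 ⇒ 5.
Reduction 12 − 5 = 7.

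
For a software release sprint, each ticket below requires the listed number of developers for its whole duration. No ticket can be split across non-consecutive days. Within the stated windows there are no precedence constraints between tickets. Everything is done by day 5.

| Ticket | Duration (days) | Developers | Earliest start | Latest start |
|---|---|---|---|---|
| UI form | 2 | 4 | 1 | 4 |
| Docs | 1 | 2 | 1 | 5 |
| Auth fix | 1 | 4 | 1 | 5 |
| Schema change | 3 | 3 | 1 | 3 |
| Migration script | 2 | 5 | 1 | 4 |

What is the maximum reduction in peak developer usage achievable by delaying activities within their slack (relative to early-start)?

11

Early-start peak: d1:18  d2:12  d3:3  d4:0  d5:0 ⇒ 18.
Leveled (UI form@1, Docs@4, Auth fix@3, Schema change@1, Migration script@4): d1:7  d2:7  d3:7  d4:7  d5:5 ⇒ 7.
Reduction 18 − 7 = 11.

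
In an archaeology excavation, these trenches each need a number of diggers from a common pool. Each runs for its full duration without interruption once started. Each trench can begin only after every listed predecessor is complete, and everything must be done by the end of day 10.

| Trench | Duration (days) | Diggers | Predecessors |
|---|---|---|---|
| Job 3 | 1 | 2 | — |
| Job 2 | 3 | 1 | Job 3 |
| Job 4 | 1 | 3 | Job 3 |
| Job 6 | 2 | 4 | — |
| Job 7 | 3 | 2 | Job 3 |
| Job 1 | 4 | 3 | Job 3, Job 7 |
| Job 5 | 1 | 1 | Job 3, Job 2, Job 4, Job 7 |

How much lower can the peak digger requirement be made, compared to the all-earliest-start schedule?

5

Early-start peak: d1:6  d2:10  d3:3  d4:3  d5:4  d6:3  d7:3  d8:3  d9:0  d10:0 ⇒ 10.
Leveled (Job 3@1, Job 2@2, Job 4@5, Job 6@2, Job 7@4, Job 1@7, Job 5@7): d1:2  d2:5  d3:5  d4:3  d5:5  d6:2  d7:4  d8:3  d9:3  d10:3 ⇒ 5.
Reduction 10 − 5 = 5.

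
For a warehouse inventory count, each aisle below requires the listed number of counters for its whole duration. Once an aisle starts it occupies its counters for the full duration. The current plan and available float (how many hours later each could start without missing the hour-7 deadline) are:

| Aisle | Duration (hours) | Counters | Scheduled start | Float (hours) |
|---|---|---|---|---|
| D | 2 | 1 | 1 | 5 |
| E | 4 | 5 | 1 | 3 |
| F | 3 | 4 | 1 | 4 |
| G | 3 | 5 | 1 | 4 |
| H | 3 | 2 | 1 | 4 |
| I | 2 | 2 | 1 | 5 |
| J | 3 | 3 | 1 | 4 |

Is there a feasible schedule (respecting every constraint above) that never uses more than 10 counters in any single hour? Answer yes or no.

The minimum achievable peak is 11; 10 < 11, so no feasible schedule stays within the cap.

no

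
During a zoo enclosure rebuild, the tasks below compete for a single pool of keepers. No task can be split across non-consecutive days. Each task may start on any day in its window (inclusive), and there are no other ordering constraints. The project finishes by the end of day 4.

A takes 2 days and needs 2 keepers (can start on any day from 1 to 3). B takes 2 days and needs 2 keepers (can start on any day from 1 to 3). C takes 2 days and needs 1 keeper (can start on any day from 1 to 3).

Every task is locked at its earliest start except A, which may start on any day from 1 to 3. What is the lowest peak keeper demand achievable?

A@1: d1:5  d2:5  d3:0  d4:0 → peak 5
A@2: d1:3  d2:5  d3:2  d4:0 → peak 5
A@3: d1:3  d2:3  d3:2  d4:2 → peak 3
Best is A@3, peak 3.

3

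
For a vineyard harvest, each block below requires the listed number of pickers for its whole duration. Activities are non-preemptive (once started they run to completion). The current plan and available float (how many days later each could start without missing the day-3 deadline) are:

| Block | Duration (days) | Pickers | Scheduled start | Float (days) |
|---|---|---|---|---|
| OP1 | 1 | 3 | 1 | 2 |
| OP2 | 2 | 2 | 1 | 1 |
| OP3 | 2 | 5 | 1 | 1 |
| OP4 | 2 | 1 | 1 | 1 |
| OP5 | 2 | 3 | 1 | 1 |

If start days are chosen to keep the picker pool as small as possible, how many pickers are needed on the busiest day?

11

Early-start (OP1@1, OP2@1, OP3@1, OP4@1, OP5@1) gives peak 14: d1:14  d2:11  d3:0.
Shift OP5→2.
Schedule OP1@1, OP2@1, OP3@1, OP4@1, OP5@2: d1:11  d2:11  d3:3 — peak 11.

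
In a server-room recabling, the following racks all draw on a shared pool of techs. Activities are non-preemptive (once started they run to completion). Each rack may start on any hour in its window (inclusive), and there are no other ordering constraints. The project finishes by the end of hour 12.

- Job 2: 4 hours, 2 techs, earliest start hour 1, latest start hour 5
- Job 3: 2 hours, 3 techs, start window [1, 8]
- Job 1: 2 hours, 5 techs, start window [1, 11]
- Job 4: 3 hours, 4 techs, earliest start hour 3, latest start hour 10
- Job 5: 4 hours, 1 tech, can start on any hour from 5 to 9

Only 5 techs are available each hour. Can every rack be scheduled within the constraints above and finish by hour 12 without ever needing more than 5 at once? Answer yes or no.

yes

Schedule Job 2@1, Job 3@1, Job 1@5, Job 4@7, Job 5@7: h1:5  h2:5  h3:2  h4:2  h5:5  h6:5  h7:5  h8:5  h9:5  h10:1  h11:0  h12:0 — peak 5 ≤ 5.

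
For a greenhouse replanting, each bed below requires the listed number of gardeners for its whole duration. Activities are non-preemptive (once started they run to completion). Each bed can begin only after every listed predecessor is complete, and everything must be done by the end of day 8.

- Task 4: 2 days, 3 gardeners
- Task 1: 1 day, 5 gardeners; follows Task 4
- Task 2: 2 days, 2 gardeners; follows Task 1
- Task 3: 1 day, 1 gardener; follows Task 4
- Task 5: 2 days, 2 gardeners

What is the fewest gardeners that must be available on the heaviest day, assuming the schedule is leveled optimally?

5

Early-start (Task 4@1, Task 1@3, Task 2@4, Task 3@3, Task 5@1) gives peak 6: d1:5  d2:5  d3:6  d4:2  d5:2  d6:0  d7:0  d8:0.
Shift Task 3→4.
Schedule Task 4@1, Task 1@3, Task 2@4, Task 3@4, Task 5@1: d1:5  d2:5  d3:5  d4:3  d5:2  d6:0  d7:0  d8:0 — peak 5.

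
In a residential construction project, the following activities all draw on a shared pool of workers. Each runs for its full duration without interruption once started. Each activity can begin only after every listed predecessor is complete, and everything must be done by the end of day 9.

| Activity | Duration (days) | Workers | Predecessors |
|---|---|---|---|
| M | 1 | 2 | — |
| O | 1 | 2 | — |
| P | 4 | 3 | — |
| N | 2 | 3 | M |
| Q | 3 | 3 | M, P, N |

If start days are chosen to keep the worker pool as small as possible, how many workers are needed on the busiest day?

Early-start (M@1, O@1, P@1, N@2, Q@5) gives peak 7: d1:7  d2:6  d3:6  d4:3  d5:3  d6:3  d7:3  d8:0  d9:0.
Shift O→2, N→5, Q→7.
Schedule M@1, O@2, P@1, N@5, Q@7: d1:5  d2:5  d3:3  d4:3  d5:3  d6:3  d7:3  d8:3  d9:3 — peak 5.

5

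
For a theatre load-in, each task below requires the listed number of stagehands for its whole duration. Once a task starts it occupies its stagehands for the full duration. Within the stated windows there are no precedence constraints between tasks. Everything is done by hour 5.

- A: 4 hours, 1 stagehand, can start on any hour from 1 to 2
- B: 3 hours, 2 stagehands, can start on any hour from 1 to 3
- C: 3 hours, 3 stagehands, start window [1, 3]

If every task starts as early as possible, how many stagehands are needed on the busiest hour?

6

Early-start schedule: A@1, B@1, C@1.
Load per hour: hour 1: 6, hour 2: 6, hour 3: 6, hour 4: 1, hour 5: 0.
Peak is 6.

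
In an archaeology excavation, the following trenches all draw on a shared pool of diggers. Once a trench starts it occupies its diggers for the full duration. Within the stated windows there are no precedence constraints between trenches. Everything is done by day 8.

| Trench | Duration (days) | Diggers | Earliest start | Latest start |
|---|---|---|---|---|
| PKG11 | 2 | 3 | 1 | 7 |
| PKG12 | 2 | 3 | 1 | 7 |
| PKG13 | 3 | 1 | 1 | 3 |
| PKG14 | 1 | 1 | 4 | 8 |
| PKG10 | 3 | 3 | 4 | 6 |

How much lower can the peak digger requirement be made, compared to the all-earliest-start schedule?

3

Early-start peak: d1:7  d2:7  d3:1  d4:4  d5:3  d6:3  d7:0  d8:0 ⇒ 7.
Leveled (PKG11@1, PKG12@3, PKG13@1, PKG14@4, PKG10@5): d1:4  d2:4  d3:4  d4:4  d5:3  d6:3  d7:3  d8:0 ⇒ 4.
Reduction 7 − 4 = 3.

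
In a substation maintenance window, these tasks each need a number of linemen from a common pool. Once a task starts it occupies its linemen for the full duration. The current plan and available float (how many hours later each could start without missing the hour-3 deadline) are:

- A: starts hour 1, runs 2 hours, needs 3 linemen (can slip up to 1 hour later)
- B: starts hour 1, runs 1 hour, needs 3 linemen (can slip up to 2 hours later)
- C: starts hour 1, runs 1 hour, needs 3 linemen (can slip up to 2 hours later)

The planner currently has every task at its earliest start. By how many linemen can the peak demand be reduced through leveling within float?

Early-start peak: h1:9  h2:3  h3:0 ⇒ 9.
Leveled (A@1, B@1, C@2): h1:6  h2:6  h3:0 ⇒ 6.
Reduction 9 − 6 = 3.

3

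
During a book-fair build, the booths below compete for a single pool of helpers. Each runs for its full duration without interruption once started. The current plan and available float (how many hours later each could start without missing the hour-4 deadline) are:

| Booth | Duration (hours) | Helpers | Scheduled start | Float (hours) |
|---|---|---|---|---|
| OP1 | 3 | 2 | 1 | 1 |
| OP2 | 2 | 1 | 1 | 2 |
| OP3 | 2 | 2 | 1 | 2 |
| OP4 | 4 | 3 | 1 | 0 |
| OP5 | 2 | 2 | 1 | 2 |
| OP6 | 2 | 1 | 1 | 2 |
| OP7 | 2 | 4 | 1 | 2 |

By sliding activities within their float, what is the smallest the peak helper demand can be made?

10

Early-start (OP1@1, OP2@1, OP3@1, OP4@1, OP5@1, OP6@1, OP7@1) gives peak 15: h1:15  h2:15  h3:5  h4:3.
Shift OP6→3, OP7→3.
Schedule OP1@1, OP2@1, OP3@1, OP4@1, OP5@1, OP6@3, OP7@3: h1:10  h2:10  h3:10  h4:8 — peak 10.
Total helper-hours = 38 over 4 hours ⇒ peak ≥ ⌈38/4⌉ = 10, so 10 is optimal.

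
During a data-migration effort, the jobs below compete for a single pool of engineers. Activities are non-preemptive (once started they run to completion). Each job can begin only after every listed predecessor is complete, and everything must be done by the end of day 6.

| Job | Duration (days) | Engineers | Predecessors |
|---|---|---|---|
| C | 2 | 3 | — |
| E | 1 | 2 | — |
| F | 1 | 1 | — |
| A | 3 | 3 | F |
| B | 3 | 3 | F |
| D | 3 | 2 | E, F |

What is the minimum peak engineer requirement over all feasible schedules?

8

Early-start (C@1, E@1, F@1, A@2, B@2, D@2) gives peak 11: d1:6  d2:11  d3:8  d4:8  d5:0  d6:0.
Shift B→3.
Schedule C@1, E@1, F@1, A@2, B@3, D@2: d1:6  d2:8  d3:8  d4:8  d5:3  d6:0 — peak 8.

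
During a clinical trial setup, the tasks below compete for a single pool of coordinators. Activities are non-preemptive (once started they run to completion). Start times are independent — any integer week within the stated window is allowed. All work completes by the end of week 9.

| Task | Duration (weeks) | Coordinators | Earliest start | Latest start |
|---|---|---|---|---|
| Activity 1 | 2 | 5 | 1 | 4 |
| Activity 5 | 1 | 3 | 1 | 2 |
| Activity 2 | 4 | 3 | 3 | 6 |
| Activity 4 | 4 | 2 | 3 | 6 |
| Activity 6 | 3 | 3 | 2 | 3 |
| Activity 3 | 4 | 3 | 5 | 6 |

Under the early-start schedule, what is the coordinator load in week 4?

8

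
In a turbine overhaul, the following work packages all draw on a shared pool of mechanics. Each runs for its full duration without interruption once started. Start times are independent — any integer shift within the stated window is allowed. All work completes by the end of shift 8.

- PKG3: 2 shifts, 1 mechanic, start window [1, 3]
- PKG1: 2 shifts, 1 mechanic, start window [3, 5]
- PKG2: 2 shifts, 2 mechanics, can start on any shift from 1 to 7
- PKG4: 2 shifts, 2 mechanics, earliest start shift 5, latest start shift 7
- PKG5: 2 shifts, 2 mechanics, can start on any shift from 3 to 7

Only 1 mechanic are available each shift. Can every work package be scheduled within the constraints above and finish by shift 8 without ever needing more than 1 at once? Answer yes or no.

Total mechanic-shifts = 16; over 8 shifts the average is 16/8 > 1, so some shift must exceed 1.

no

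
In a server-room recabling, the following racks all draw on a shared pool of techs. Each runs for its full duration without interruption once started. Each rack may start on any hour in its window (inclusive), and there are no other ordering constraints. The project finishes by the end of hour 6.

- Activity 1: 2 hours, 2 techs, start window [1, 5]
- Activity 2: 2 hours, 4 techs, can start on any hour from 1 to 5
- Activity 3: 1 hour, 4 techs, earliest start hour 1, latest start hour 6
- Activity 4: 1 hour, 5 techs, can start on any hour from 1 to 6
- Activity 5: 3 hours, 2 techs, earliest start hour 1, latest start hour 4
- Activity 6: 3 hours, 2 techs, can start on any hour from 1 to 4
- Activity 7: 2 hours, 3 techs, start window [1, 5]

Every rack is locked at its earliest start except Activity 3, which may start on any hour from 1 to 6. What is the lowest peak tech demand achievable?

18

Activity 3@1: h1:22  h2:13  h3:4  h4:0  h5:0  h6:0 → peak 22
Activity 3@2: h1:18  h2:17  h3:4  h4:0  h5:0  h6:0 → peak 18
Activity 3@3: h1:18  h2:13  h3:8  h4:0  h5:0  h6:0 → peak 18
Activity 3@4: h1:18  h2:13  h3:4  h4:4  h5:0  h6:0 → peak 18
Activity 3@5: h1:18  h2:13  h3:4  h4:0  h5:4  h6:0 → peak 18
Activity 3@6: h1:18  h2:13  h3:4  h4:0  h5:0  h6:4 → peak 18
Best is Activity 3@2, peak 18.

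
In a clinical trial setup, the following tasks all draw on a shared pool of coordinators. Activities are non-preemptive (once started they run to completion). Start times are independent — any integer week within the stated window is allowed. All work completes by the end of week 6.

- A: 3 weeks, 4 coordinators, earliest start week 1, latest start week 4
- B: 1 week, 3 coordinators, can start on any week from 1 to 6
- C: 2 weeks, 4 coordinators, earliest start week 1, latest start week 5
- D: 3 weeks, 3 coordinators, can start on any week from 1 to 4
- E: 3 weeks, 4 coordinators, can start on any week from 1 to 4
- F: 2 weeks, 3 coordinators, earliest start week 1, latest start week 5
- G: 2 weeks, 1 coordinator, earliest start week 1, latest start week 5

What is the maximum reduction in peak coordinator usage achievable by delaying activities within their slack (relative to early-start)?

Early-start peak: w1:22  w2:19  w3:11  w4:0  w5:0  w6:0 ⇒ 22.
Leveled (A@1, B@1, C@2, D@4, E@4, F@4, G@1): w1:8  w2:9  w3:8  w4:10  w5:10  w6:7 ⇒ 10.
Reduction 22 − 10 = 12.

12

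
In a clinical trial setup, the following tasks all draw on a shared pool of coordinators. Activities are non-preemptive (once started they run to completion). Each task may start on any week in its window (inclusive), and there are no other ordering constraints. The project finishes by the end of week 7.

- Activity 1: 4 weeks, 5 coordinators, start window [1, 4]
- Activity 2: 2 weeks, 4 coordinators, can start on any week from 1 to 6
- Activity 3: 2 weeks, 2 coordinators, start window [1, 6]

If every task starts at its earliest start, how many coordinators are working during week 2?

11

At early start, week 2 has: Activity 1, Activity 2, Activity 3.
Demand: 5 + 4 + 2 = 11.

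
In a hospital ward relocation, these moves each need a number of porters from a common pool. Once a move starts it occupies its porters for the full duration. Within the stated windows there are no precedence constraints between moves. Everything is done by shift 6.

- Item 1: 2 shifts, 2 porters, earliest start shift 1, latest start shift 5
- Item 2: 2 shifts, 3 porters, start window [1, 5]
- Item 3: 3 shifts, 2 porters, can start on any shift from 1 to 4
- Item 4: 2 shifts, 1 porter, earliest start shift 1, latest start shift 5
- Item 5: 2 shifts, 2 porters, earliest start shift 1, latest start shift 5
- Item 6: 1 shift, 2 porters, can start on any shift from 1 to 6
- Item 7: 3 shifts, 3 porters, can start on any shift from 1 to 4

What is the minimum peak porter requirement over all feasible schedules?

Early-start (Item 1@1, Item 2@1, Item 3@1, Item 4@1, Item 5@1, Item 6@1, Item 7@1) gives peak 15: s1:15  s2:13  s3:5  s4:0  s5:0  s6:0.
Shift Item 2→3, Item 4→2, Item 5→5, Item 7→4.
Schedule Item 1@1, Item 2@3, Item 3@1, Item 4@2, Item 5@5, Item 6@1, Item 7@4: s1:6  s2:5  s3:6  s4:6  s5:5  s6:5 — peak 6.
Total porter-shifts = 33 over 6 shifts ⇒ peak ≥ ⌈33/6⌉ = 6, so 6 is optimal.

6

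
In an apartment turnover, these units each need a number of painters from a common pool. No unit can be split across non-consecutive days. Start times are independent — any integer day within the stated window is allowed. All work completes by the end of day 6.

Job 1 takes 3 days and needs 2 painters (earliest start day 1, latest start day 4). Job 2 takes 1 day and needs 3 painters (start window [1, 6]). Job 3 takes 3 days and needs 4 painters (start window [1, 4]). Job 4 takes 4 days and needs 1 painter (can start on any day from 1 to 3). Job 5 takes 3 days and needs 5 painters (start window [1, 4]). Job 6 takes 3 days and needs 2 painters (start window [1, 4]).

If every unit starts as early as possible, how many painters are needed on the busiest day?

17

Early-start schedule: Job 1@1, Job 2@1, Job 3@1, Job 4@1, Job 5@1, Job 6@1.
Load per day: day 1: 17, day 2: 14, day 3: 14, day 4: 1, day 5: 0, day 6: 0.
Peak is 17.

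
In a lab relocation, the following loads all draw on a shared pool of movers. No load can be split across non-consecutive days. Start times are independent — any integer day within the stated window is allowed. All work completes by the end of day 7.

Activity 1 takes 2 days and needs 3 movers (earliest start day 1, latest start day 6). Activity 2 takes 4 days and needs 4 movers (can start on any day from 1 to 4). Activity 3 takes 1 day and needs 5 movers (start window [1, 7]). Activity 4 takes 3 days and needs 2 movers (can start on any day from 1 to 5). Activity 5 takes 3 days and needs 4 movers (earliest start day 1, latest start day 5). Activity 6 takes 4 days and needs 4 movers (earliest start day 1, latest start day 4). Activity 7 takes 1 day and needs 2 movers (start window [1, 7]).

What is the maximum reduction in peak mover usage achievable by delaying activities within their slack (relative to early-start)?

14

Early-start peak: d1:24  d2:17  d3:14  d4:8  d5:0  d6:0  d7:0 ⇒ 24.
Leveled (Activity 1@1, Activity 2@1, Activity 3@3, Activity 4@4, Activity 5@5, Activity 6@4, Activity 7@1): d1:9  d2:7  d3:9  d4:10  d5:10  d6:10  d7:8 ⇒ 10.
Reduction 24 − 10 = 14.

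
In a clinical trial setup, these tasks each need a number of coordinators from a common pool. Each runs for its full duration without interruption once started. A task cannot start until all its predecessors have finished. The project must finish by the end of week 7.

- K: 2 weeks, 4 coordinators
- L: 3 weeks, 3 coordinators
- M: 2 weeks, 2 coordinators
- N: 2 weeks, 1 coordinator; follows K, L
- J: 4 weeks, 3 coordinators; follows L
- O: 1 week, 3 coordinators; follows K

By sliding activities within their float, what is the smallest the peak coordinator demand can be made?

7

Early-start (K@1, L@1, M@1, N@4, J@4, O@3) gives peak 9: w1:9  w2:9  w3:6  w4:4  w5:4  w6:3  w7:3.
Shift M→3, O→5.
Schedule K@1, L@1, M@3, N@4, J@4, O@5: w1:7  w2:7  w3:5  w4:6  w5:7  w6:3  w7:3 — peak 7.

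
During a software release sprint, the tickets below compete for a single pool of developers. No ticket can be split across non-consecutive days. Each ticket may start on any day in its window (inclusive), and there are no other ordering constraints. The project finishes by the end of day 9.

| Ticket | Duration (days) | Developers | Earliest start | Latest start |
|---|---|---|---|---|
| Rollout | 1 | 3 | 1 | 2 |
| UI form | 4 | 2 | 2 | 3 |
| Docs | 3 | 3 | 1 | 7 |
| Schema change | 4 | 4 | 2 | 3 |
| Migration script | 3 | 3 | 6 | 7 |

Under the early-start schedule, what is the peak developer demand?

9

Early-start schedule: Rollout@1, UI form@2, Docs@1, Schema change@2, Migration script@6.
Load per day: day 1: 6, day 2: 9, day 3: 9, day 4: 6, day 5: 6, day 6: 3, day 7: 3, day 8: 3, day 9: 0.
Peak is 9.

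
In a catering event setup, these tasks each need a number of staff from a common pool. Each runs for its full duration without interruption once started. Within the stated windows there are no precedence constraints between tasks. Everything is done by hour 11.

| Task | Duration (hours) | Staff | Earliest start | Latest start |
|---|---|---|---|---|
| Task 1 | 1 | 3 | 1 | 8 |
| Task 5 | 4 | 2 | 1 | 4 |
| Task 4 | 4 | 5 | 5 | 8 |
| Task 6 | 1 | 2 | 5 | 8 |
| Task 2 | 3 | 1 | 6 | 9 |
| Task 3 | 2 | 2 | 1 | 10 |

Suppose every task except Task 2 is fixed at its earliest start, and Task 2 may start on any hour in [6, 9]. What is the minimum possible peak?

7

Task 2@6: h1:7  h2:4  h3:2  h4:2  h5:7  h6:6  h7:6  h8:6  h9:0  h10:0  h11:0 → peak 7
Task 2@7: h1:7  h2:4  h3:2  h4:2  h5:7  h6:5  h7:6  h8:6  h9:1  h10:0  h11:0 → peak 7
Task 2@8: h1:7  h2:4  h3:2  h4:2  h5:7  h6:5  h7:5  h8:6  h9:1  h10:1  h11:0 → peak 7
Task 2@9: h1:7  h2:4  h3:2  h4:2  h5:7  h6:5  h7:5  h8:5  h9:1  h10:1  h11:1 → peak 7
Best is Task 2@6, peak 7.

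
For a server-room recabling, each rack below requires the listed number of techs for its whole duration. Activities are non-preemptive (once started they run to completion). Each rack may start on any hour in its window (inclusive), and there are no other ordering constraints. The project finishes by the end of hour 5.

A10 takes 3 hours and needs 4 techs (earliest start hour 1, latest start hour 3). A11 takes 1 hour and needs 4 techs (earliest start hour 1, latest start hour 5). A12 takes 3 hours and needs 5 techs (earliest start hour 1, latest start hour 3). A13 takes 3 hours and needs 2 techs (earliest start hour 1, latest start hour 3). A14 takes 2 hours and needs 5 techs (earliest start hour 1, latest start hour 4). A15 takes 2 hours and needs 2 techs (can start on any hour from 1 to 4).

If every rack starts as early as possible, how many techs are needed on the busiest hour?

22

Early-start schedule: A10@1, A11@1, A12@1, A13@1, A14@1, A15@1.
Load per hour: hour 1: 22, hour 2: 18, hour 3: 11, hour 4: 0, hour 5: 0.
Peak is 22.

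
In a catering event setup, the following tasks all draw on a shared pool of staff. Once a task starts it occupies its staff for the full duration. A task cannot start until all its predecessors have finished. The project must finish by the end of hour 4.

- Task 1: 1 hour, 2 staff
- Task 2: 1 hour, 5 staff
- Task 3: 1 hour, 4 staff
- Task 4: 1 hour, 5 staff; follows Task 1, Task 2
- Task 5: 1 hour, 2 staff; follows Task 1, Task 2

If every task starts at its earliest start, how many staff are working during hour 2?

7

At early start, hour 2 has: Task 4, Task 5.
Demand: 5 + 2 = 7.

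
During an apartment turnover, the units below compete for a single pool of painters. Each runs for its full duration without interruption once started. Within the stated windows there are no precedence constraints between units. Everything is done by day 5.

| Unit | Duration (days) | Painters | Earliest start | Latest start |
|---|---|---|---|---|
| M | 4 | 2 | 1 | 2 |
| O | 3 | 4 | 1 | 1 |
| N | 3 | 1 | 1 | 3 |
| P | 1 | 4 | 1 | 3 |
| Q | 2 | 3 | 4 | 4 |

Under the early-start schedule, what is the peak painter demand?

Early-start schedule: M@1, O@1, N@1, P@1, Q@4.
Load per day: day 1: 11, day 2: 7, day 3: 7, day 4: 5, day 5: 3.
Peak is 11.

11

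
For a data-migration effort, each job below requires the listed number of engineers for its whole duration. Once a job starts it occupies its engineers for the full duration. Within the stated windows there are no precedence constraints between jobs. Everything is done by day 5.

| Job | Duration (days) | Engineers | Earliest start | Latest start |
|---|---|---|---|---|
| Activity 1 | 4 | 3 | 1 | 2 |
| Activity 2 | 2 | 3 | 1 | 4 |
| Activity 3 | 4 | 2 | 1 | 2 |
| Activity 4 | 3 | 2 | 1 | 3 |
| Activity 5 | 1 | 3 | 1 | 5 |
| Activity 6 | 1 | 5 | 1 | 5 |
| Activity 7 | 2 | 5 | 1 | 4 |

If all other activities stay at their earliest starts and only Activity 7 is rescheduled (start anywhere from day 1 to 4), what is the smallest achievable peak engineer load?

Activity 7@1: d1:23  d2:15  d3:7  d4:5  d5:0 → peak 23
Activity 7@2: d1:18  d2:15  d3:12  d4:5  d5:0 → peak 18
Activity 7@3: d1:18  d2:10  d3:12  d4:10  d5:0 → peak 18
Activity 7@4: d1:18  d2:10  d3:7  d4:10  d5:5 → peak 18
Best is Activity 7@2, peak 18.

18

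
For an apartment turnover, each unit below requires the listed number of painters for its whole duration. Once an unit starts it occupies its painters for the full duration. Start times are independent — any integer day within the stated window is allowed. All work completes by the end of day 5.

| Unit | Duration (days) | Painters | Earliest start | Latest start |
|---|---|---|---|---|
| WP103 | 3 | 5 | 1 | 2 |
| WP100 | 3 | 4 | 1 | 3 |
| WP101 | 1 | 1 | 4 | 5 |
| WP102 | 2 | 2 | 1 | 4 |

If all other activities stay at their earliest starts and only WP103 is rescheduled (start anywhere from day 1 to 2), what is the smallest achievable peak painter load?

WP103@1: d1:11  d2:11  d3:9  d4:1  d5:0 → peak 11
WP103@2: d1:6  d2:11  d3:9  d4:6  d5:0 → peak 11
Best is WP103@1, peak 11.

11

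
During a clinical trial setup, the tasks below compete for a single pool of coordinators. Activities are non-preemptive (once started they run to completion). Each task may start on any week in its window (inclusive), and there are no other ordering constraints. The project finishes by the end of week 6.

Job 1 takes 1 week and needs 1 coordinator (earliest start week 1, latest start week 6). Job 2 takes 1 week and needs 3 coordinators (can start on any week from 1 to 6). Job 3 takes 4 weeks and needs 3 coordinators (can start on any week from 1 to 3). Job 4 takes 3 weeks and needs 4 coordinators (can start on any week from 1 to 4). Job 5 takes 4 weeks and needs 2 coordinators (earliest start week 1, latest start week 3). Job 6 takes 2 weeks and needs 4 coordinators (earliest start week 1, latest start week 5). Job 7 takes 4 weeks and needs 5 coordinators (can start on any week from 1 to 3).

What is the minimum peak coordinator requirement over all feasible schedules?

14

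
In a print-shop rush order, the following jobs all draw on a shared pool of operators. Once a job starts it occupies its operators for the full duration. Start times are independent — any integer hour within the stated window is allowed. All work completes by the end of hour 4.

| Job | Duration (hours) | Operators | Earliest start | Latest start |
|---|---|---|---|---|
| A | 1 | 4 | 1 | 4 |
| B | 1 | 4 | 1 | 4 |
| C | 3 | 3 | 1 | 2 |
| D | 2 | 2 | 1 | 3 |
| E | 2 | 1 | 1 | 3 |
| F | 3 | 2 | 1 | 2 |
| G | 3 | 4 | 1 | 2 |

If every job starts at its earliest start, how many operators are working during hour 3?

9

At early start, hour 3 has: C, F, G.
Demand: 3 + 2 + 4 = 9.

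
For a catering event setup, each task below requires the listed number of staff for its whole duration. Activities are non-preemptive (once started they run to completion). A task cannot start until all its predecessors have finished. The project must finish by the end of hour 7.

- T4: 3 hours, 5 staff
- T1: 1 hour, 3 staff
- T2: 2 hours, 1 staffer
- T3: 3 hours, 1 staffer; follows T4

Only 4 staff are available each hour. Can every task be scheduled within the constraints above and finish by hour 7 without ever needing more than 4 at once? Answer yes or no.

The minimum achievable peak is 5; 4 < 5, so no feasible schedule stays within the cap.

no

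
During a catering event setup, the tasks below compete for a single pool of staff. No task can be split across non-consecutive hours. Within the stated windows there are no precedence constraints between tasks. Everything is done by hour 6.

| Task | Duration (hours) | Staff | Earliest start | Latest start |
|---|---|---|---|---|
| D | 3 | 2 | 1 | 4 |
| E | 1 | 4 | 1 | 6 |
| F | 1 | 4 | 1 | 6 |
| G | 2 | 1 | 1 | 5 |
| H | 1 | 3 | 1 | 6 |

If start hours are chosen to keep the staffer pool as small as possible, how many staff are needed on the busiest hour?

Early-start (D@1, E@1, F@1, G@1, H@1) gives peak 14: h1:14  h2:3  h3:2  h4:0  h5:0  h6:0.
Shift E→4, F→5, H→6.
Schedule D@1, E@4, F@5, G@1, H@6: h1:3  h2:3  h3:2  h4:4  h5:4  h6:3 — peak 4.
Total staffer-hours = 19 over 6 hours ⇒ peak ≥ ⌈19/6⌉ = 4, so 4 is optimal.

4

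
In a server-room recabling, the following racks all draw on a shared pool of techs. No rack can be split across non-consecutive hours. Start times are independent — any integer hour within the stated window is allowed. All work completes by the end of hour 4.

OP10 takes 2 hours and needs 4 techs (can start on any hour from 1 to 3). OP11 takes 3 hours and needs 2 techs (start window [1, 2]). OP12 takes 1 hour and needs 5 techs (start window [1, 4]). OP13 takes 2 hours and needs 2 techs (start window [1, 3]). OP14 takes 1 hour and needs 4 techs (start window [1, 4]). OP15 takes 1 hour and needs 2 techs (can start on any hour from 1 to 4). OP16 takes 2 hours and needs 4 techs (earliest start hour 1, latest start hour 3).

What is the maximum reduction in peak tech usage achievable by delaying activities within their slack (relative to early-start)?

Early-start peak: h1:23  h2:12  h3:2  h4:0 ⇒ 23.
Leveled (OP10@1, OP11@1, OP12@3, OP13@3, OP14@4, OP15@4, OP16@1): h1:10  h2:10  h3:9  h4:8 ⇒ 10.
Reduction 23 − 10 = 13.

13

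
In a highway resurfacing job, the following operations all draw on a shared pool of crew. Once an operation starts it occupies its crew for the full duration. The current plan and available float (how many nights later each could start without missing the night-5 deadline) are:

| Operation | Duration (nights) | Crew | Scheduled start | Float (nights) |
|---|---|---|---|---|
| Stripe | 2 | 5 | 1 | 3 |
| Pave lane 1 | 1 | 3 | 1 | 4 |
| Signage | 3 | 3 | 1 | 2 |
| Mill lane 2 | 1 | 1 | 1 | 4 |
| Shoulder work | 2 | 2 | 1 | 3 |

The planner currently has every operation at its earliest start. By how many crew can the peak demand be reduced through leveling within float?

Early-start peak: n1:14  n2:10  n3:3  n4:0  n5:0 ⇒ 14.
Leveled (Stripe@1, Pave lane 1@3, Signage@3, Mill lane 2@1, Shoulder work@4): n1:6  n2:5  n3:6  n4:5  n5:5 ⇒ 6.
Reduction 14 − 6 = 8.

8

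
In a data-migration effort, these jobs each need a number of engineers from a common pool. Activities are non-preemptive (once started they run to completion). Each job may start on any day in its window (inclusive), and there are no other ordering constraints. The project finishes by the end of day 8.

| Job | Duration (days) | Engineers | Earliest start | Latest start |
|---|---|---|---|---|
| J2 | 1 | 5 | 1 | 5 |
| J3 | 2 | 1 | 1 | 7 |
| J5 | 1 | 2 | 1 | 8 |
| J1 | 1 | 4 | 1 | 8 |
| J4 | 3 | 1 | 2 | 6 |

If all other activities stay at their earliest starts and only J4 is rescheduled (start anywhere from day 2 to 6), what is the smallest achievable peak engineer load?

12

J4@2: d1:12  d2:2  d3:1  d4:1  d5:0  d6:0  d7:0  d8:0 → peak 12
J4@3: d1:12  d2:1  d3:1  d4:1  d5:1  d6:0  d7:0  d8:0 → peak 12
J4@4: d1:12  d2:1  d3:0  d4:1  d5:1  d6:1  d7:0  d8:0 → peak 12
J4@5: d1:12  d2:1  d3:0  d4:0  d5:1  d6:1  d7:1  d8:0 → peak 12
J4@6: d1:12  d2:1  d3:0  d4:0  d5:0  d6:1  d7:1  d8:1 → peak 12
Best is J4@2, peak 12.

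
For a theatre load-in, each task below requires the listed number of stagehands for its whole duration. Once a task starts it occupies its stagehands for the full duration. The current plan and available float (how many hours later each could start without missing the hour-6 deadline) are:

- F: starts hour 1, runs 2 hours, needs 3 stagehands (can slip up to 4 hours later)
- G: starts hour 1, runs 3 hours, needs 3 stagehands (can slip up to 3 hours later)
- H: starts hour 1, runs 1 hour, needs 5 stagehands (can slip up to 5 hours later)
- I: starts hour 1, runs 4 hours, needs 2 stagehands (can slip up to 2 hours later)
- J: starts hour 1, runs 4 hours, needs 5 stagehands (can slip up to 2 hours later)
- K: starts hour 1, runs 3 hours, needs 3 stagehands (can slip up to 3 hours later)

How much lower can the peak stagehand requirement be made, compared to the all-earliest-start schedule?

10

Early-start peak: h1:21  h2:16  h3:13  h4:7  h5:0  h6:0 ⇒ 21.
Leveled (F@1, G@1, H@1, I@2, J@3, K@4): h1:11  h2:8  h3:10  h4:10  h5:10  h6:8 ⇒ 11.
Reduction 21 − 11 = 10.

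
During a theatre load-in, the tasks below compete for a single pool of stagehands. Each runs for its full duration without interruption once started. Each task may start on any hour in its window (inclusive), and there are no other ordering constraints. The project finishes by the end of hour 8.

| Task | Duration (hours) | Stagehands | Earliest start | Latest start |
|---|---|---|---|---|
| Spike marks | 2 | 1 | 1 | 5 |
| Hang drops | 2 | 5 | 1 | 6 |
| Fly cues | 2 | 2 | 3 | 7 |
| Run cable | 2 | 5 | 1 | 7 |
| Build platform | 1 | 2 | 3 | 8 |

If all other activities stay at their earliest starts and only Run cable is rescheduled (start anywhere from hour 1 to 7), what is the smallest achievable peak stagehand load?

Run cable@1: h1:11  h2:11  h3:4  h4:2  h5:0  h6:0  h7:0  h8:0 → peak 11
Run cable@2: h1:6  h2:11  h3:9  h4:2  h5:0  h6:0  h7:0  h8:0 → peak 11
Run cable@3: h1:6  h2:6  h3:9  h4:7  h5:0  h6:0  h7:0  h8:0 → peak 9
Run cable@4: h1:6  h2:6  h3:4  h4:7  h5:5  h6:0  h7:0  h8:0 → peak 7
Run cable@5: h1:6  h2:6  h3:4  h4:2  h5:5  h6:5  h7:0  h8:0 → peak 6
Run cable@6: h1:6  h2:6  h3:4  h4:2  h5:0  h6:5  h7:5  h8:0 → peak 6
Run cable@7: h1:6  h2:6  h3:4  h4:2  h5:0  h6:0  h7:5  h8:5 → peak 6
Best is Run cable@5, peak 6.

6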